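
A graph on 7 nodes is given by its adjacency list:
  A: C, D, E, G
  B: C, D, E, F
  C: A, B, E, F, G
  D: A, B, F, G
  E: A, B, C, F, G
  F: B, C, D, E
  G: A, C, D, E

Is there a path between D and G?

Yes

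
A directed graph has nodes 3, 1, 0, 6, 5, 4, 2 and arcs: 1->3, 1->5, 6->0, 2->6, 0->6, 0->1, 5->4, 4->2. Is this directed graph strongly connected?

There is no directed path from 3 to 5, so the graph is not strongly connected.

No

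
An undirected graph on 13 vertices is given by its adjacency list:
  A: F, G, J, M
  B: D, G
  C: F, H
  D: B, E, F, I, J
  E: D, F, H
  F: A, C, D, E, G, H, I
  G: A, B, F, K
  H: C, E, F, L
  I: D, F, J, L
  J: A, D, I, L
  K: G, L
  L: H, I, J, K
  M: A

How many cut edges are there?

The edges on the cycle D-B-G-K-L-H-F-D are not bridges since each lies on that cycle.
But removing A-M disconnects A from M — this is a bridge.

1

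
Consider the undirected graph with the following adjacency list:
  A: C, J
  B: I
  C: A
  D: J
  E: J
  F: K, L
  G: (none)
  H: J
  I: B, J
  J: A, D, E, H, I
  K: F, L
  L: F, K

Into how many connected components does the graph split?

G is isolated — a component by itself.
Starting from F we can reach F, K, L. That is one component of size 3.
Starting from A we can reach A, B, C, D, E, H, I, J. That is one component of size 8.
Total: 3 components.

3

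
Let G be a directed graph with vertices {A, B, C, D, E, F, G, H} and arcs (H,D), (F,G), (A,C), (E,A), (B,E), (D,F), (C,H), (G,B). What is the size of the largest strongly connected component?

8

{A, B, C, D, E, F, G, H} are all mutually reachable — one SCC of size 8.
The largest has 8 vertices.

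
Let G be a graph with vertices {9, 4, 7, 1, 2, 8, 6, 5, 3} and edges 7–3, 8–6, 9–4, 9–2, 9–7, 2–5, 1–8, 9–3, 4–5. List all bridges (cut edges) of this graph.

1-8, 6-8

The edges on the cycle 9-7-3-9 are not bridges since each lies on that cycle.
But removing 1–8 disconnects 1 from 8; removing 6–8 disconnects 6 from 8 — these are bridges.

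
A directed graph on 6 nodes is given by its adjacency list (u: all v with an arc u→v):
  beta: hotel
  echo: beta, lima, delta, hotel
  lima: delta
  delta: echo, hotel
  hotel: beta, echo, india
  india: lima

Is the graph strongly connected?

From beta we can reach every vertex (beta, echo, lima, delta, hotel, india), and every vertex can reach beta (beta, echo, lima, delta, hotel, india). So the whole graph is one strongly connected component.

Yes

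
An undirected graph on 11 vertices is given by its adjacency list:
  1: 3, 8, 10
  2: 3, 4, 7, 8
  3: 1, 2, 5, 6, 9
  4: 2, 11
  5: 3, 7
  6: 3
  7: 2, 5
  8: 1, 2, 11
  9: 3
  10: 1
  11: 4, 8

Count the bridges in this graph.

3

The edges on the cycle 2-3-1-8-2 are not bridges since each lies on that cycle.
But removing 6-3 disconnects 6 from 3; removing 9-3 disconnects 9 from 3; removing 1-10 disconnects 1 from 10 — these are bridges.
That makes 3 bridges.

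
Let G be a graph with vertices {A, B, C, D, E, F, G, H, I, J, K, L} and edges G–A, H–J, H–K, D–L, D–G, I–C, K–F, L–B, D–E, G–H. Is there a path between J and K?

Yes

From J we can reach A, B, D, E, F, G, H, J, K, L, which includes K.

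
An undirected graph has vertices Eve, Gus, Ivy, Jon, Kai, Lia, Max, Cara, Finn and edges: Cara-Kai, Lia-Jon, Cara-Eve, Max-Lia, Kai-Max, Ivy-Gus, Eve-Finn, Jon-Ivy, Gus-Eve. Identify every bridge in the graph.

Eve-Finn

The edges on the cycle Cara-Kai-Max-Lia-Jon-Ivy-Gus-Eve-Cara are not bridges since each lies on that cycle.
But removing Finn-Eve disconnects Finn from Eve — this is a bridge.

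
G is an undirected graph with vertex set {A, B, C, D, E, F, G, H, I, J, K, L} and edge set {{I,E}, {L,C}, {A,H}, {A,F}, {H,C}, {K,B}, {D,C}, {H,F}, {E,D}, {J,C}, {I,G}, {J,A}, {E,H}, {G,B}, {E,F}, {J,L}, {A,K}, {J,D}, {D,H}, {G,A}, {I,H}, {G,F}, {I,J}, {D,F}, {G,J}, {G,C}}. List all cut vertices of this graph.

Removing G, for instance, still leaves 1 component. No single vertex removal increases the component count — the graph has no articulation points.

none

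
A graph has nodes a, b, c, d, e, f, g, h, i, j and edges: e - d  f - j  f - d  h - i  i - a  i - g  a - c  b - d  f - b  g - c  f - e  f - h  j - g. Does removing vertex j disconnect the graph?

Deleting j leaves 1 component (was 1) (its neighbors f, g remain connected to each other), so j is not a cut vertex.

No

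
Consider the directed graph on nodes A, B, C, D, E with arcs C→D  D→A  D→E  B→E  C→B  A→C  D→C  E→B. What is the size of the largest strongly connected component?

{A, C, D} are all mutually reachable — one SCC of size 3.
{B, E} are all mutually reachable — one SCC of size 2.
The largest has 3 vertices.

3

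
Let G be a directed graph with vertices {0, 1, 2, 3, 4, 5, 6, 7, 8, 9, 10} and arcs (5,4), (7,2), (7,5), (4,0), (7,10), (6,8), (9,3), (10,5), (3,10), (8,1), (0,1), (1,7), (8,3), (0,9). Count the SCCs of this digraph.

4

{0, 1, 3, 4, 5, 7, 9, 10} are all mutually reachable — one SCC of size 8.
{2} is an SCC by itself.
{8} is an SCC by itself.
{6} is an SCC by itself.
That gives 4 strongly connected components.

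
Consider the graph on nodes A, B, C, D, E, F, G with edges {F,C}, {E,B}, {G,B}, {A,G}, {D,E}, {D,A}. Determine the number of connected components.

2

Starting from C we can reach C, F. That is one component of size 2.
Starting from A we can reach A, B, D, E, G. That is one component of size 5.
Total: 2 components.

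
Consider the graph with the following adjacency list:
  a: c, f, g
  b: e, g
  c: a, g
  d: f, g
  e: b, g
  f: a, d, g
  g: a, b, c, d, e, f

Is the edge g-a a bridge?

After removing g-a, the path g-c-a still connects them, so the edge is not a bridge.

No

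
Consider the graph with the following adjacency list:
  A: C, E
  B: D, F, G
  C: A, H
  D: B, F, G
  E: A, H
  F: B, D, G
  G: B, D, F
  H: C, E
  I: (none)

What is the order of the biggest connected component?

4

I is isolated — a component by itself.
Starting from A we can reach A, C, E, H. That is one component of size 4.
Starting from B we can reach B, D, F, G. That is one component of size 4.
The largest has 4 vertices.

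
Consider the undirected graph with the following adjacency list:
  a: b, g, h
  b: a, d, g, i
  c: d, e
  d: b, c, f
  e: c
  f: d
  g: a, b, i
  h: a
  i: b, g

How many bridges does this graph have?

The edges on the cycle b-a-g-b are not bridges since each lies on that cycle.
But removing e-c disconnects e from c; removing h-a disconnects h from a; removing f-d disconnects f from d; removing b-d disconnects b from d — these are bridges.
In total 5 edges are bridges.

5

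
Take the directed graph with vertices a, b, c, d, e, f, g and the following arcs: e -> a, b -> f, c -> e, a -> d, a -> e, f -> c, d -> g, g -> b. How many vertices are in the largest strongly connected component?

7

{a, b, c, d, e, f, g} are all mutually reachable — one SCC of size 7.
The largest has 7 vertices.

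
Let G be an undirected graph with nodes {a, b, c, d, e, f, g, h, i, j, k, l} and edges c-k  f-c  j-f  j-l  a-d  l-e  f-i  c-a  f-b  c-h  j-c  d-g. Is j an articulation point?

Deleting j raises the number of components from 1 to 2, so j is a cut vertex.

Yes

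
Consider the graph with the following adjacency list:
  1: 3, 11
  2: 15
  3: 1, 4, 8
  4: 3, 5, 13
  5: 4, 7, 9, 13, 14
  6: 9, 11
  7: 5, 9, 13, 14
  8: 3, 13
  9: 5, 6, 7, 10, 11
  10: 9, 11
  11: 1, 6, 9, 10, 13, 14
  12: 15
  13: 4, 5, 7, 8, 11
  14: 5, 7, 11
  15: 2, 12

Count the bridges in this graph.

The edges on the cycle 13-11-1-3-4-13 are not bridges since each lies on that cycle.
But removing 15-2 disconnects 15 from 2; removing 12-15 disconnects 12 from 15 — these are bridges.
That makes 2 bridges.

2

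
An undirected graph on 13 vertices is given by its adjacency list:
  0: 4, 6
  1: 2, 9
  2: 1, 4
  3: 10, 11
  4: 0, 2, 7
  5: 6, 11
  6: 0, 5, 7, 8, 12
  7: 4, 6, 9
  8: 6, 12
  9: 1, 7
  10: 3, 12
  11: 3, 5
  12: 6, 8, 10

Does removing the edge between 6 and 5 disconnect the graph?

No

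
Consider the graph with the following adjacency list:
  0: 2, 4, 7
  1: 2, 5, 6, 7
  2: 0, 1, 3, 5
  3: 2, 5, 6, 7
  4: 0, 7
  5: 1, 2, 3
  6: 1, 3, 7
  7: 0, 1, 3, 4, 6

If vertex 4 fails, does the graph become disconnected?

No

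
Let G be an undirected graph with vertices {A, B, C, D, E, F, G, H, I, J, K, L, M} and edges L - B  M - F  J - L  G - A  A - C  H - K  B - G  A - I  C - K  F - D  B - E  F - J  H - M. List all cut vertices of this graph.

A, B, F

Removing A increases the component count from 1 to 2, so A is a cut vertex.
Removing B increases the component count from 1 to 2, so B is a cut vertex.
Removing F increases the component count from 1 to 2, so F is a cut vertex.
By contrast removing C leaves 1 component; it is not a cut vertex. No other vertex is a cut vertex either.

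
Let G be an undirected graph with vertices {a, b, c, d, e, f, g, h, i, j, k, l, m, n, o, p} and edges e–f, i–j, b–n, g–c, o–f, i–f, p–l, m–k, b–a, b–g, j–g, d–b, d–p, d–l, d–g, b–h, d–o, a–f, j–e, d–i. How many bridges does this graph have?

4

The edges on the cycle d-o-f-i-d are not bridges since each lies on that cycle.
But removing m–k disconnects m from k; removing c–g disconnects c from g; removing n–b disconnects n from b; removing h–b disconnects h from b — these are bridges.
That makes 4 bridges.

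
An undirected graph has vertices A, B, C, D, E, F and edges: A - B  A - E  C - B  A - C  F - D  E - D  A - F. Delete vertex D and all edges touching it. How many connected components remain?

1

With D gone, the remaining components are: {A, B, C, E, F}.
That is 1 component.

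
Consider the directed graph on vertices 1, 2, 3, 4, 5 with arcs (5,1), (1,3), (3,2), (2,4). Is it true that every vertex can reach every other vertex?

There is no directed path from 4 to 1, so the graph is not strongly connected.

No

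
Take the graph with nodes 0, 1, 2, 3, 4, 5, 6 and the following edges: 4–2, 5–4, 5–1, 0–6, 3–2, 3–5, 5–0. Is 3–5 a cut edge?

After removing 3–5, the path 3-2-4-5 still connects them, so the edge is not a bridge.

No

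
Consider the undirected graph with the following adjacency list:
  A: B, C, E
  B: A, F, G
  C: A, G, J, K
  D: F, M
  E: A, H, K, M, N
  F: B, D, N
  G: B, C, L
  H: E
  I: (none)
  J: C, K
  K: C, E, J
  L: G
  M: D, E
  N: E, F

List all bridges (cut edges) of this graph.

The edges on the cycle A-B-G-C-A are not bridges since each lies on that cycle.
But removing G-L disconnects G from L; removing H-E disconnects H from E — these are bridges.

E-H, G-L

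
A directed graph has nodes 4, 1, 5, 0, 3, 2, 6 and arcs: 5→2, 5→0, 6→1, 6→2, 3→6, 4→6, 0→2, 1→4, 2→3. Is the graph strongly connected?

No

There is no directed path from 3 to 0, so the graph is not strongly connected.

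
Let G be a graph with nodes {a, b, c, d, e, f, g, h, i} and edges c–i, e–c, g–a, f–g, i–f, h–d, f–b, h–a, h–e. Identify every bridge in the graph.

b-f, d-h

The edges on the cycle h-e-c-i-f-g-a-h are not bridges since each lies on that cycle.
But removing h–d disconnects h from d; removing f–b disconnects f from b — these are bridges.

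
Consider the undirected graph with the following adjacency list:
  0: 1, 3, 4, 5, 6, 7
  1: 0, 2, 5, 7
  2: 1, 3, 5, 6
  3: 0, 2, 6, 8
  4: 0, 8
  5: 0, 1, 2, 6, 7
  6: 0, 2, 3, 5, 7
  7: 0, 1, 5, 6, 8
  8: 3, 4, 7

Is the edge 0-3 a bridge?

No

After removing 0-3, the path 0-6-3 still connects them, so the edge is not a bridge.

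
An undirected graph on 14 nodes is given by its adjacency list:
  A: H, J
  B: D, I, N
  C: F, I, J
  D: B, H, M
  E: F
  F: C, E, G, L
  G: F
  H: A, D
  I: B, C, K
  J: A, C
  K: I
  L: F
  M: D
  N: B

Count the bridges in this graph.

7

The edges on the cycle B-I-C-J-A-H-D-B are not bridges since each lies on that cycle.
But removing B-N disconnects B from N; removing F-C disconnects F from C; removing I-K disconnects I from K; removing F-L disconnects F from L — these are bridges.
In total 7 edges are bridges.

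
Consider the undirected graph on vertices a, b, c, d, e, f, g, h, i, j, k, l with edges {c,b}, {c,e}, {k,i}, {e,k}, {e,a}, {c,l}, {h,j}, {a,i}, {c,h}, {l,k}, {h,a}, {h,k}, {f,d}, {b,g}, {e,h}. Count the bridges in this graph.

The edges on the cycle e-h-a-e are not bridges since each lies on that cycle.
But removing c-b disconnects c from b; removing j-h disconnects j from h; removing b-g disconnects b from g; removing f-d disconnects f from d — these are bridges.
That makes 4 bridges.

4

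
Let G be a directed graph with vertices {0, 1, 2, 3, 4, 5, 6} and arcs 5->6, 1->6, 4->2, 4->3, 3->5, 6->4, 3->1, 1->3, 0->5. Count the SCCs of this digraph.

{1, 3, 4, 5, 6} are all mutually reachable — one SCC of size 5.
{0} is an SCC by itself.
{2} is an SCC by itself.
That gives 3 strongly connected components.

3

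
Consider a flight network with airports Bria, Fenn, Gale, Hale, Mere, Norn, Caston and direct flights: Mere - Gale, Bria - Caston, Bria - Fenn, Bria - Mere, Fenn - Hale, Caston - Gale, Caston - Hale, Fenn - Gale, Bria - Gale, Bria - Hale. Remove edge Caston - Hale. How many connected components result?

2

Caston and Hale are still connected via Caston-Bria-Hale, so the component count stays at 2.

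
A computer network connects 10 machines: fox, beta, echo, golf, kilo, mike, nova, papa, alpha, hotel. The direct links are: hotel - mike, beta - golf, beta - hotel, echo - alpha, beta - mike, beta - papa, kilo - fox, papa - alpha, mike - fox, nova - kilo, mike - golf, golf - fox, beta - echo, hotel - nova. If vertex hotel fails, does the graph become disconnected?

Deleting hotel leaves 1 component (was 1) (its neighbors beta, mike, nova remain connected to each other), so hotel is not a cut vertex.

No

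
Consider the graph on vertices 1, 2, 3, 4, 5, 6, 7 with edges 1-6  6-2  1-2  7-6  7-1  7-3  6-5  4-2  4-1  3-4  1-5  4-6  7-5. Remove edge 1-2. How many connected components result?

1 and 2 are still connected via 1-4-2, so the component count stays at 1.

1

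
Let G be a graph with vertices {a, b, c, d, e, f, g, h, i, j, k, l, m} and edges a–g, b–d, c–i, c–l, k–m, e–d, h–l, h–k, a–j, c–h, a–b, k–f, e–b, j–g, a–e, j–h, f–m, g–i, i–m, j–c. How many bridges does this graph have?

The edges on the cycle a-e-d-b-a are not bridges since each lies on that cycle.
Every edge lies on some cycle, so there are no bridges.

0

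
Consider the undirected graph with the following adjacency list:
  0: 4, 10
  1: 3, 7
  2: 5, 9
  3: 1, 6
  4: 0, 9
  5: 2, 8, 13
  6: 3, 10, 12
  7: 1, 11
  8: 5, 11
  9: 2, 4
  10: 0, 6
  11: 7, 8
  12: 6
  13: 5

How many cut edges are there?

The edges on the cycle 1-7-11-8-5-2-9-4-0-10-6-3-1 are not bridges since each lies on that cycle.
But removing 5-13 disconnects 5 from 13; removing 6-12 disconnects 6 from 12 — these are bridges.
That makes 2 bridges.

2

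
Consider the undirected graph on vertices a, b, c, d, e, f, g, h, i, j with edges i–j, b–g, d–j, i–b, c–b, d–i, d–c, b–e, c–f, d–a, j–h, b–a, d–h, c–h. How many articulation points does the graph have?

Removing b increases the component count from 1 to 3, so b is a cut vertex.
Removing c increases the component count from 1 to 2, so c is a cut vertex.
By contrast removing h leaves 1 component; it is not a cut vertex. No other vertex is a cut vertex either.

2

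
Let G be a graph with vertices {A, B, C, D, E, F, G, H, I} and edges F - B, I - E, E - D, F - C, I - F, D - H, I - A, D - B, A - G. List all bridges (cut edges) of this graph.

The edges on the cycle I-F-B-D-E-I are not bridges since each lies on that cycle.
But removing H - D disconnects H from D; removing C - F disconnects C from F; removing I - A disconnects I from A; removing G - A disconnects G from A — these are bridges.

A-G, A-I, C-F, D-H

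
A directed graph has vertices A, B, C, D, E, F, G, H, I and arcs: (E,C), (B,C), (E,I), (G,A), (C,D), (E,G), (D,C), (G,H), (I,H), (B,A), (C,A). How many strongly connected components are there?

8

{C, D} are all mutually reachable — one SCC of size 2.
{A} is an SCC by itself.
{H} is an SCC by itself.
{B} is an SCC by itself.
{E} is an SCC by itself.
(and 3 more singleton SCCs)
That gives 8 strongly connected components.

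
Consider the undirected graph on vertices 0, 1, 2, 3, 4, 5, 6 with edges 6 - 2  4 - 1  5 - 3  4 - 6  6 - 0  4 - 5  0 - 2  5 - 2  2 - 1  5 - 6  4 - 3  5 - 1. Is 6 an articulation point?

No

Deleting 6 leaves 1 component (was 1) (its neighbors 0, 2, 4, 5 remain connected to each other), so 6 is not a cut vertex.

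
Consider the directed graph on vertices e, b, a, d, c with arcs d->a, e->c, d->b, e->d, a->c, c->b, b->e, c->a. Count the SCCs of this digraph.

1

{a, b, c, d, e} are all mutually reachable — one SCC of size 5.
That gives 1 strongly connected component.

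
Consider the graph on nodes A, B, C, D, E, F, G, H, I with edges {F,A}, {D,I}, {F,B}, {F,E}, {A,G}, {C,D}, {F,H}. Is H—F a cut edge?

Removing H—F leaves no path between H and F: the component count goes from 2 to 3. So it is a bridge.

Yes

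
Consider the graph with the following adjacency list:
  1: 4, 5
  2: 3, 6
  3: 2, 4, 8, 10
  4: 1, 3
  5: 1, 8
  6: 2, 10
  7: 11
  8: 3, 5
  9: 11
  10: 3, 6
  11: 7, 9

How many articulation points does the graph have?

Removing 3 increases the component count from 2 to 3, so 3 is a cut vertex.
Removing 11 increases the component count from 2 to 3, so 11 is a cut vertex.
By contrast removing 10 leaves 2 components; it is not a cut vertex. No other vertex is a cut vertex either.

2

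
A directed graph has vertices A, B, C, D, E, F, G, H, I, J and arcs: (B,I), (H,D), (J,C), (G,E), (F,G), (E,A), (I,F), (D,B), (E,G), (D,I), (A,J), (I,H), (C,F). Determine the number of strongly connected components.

{A, C, E, F, G, J} are all mutually reachable — one SCC of size 6.
{B, D, H, I} are all mutually reachable — one SCC of size 4.
That gives 2 strongly connected components.

2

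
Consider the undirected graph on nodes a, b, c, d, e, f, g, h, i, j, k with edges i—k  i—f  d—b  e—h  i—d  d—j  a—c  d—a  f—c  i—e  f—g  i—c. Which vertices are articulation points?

Removing d increases the component count from 1 to 3, so d is a cut vertex.
Removing e increases the component count from 1 to 2, so e is a cut vertex.
Removing f increases the component count from 1 to 2, so f is a cut vertex.
Likewise i is a cut vertex.
By contrast removing h leaves 1 component; it is not a cut vertex. No other vertex is a cut vertex either.

d, e, f, i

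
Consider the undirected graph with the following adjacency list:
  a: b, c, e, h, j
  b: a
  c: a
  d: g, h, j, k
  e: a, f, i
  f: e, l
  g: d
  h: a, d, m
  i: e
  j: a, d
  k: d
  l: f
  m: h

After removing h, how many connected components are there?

With h gone, the remaining components are: {m}; {a, b, c, d, e, f, g, i, j, k, l}.
That is 2 components.

2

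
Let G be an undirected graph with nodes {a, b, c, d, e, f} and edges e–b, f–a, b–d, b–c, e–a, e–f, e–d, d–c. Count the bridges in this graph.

The edges on the cycle e-f-a-e are not bridges since each lies on that cycle.
Every edge lies on some cycle, so there are no bridges.

0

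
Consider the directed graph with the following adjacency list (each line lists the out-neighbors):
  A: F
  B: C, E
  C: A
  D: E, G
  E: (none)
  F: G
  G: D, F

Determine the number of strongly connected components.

5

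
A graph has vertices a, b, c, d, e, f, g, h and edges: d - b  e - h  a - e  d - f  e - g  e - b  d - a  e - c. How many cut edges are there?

The edges on the cycle d-a-e-b-d are not bridges since each lies on that cycle.
But removing d - f disconnects d from f; removing e - c disconnects e from c; removing e - h disconnects e from h; removing e - g disconnects e from g — these are bridges.
That makes 4 bridges.

4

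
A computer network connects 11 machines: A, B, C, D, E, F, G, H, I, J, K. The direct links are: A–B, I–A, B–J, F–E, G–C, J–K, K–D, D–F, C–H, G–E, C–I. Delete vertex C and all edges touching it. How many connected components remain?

2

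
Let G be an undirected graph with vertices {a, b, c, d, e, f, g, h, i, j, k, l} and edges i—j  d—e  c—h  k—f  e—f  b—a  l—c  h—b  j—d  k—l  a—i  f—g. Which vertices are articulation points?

Removing f increases the component count from 1 to 2, so f is a cut vertex.
By contrast removing l leaves 1 component; it is not a cut vertex. No other vertex is a cut vertex either.

f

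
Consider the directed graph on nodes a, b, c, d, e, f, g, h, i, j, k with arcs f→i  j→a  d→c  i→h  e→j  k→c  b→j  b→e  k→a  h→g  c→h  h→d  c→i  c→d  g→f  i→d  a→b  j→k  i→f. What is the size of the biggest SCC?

{c, d, f, g, h, i} are all mutually reachable — one SCC of size 6.
{a, b, e, j, k} are all mutually reachable — one SCC of size 5.
The largest has 6 vertices.

6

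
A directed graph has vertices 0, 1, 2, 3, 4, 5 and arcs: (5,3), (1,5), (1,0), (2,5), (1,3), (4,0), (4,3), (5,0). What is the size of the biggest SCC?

1

{4} is an SCC by itself.
{0} is an SCC by itself.
{5} is an SCC by itself.
{3} is an SCC by itself.
{1} is an SCC by itself.
(and 1 more singleton SCC)
The largest has 1 vertex.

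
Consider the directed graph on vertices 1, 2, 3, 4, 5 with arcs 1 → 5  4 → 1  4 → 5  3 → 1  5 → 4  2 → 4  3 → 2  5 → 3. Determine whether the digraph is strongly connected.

Yes

From 3 we can reach every vertex (1, 2, 3, 4, 5), and every vertex can reach 3 (1, 2, 3, 4, 5). So the whole graph is one strongly connected component.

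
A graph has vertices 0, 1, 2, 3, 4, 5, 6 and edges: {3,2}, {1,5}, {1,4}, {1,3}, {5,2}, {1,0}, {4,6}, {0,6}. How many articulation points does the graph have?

1

Removing 1 increases the component count from 1 to 2, so 1 is a cut vertex.
By contrast removing 4 leaves 1 component; it is not a cut vertex. No other vertex is a cut vertex either.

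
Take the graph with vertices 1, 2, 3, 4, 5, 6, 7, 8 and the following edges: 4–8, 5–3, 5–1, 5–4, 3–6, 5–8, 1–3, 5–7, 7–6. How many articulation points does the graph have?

1

Removing 5 increases the component count from 2 to 3, so 5 is a cut vertex.
By contrast removing 3 leaves 2 components; it is not a cut vertex. No other vertex is a cut vertex either.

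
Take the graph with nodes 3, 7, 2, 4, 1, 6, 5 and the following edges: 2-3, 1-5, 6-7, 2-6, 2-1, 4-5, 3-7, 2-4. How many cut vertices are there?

Removing 2 increases the component count from 1 to 2, so 2 is a cut vertex.
By contrast removing 3 leaves 1 component; it is not a cut vertex. No other vertex is a cut vertex either.

1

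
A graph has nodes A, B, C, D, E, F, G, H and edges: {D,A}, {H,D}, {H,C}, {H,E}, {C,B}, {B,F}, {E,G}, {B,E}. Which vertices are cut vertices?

Removing B increases the component count from 1 to 2, so B is a cut vertex.
Removing D increases the component count from 1 to 2, so D is a cut vertex.
Removing E increases the component count from 1 to 2, so E is a cut vertex.
Likewise H is a cut vertex.
By contrast removing G leaves 1 component; it is not a cut vertex. No other vertex is a cut vertex either.

B, D, E, H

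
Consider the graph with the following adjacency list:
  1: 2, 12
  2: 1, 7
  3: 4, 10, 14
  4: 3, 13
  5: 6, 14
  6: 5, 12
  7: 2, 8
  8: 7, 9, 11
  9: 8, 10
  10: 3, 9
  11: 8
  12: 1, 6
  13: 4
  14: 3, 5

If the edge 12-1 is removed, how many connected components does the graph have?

1

12 and 1 are still connected via 12-6-5-14-3-10-9-8-7-2-1, so the component count stays at 1.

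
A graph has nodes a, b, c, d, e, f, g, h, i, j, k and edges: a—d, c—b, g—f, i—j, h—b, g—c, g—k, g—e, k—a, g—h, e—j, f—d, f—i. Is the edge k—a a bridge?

No

After removing k—a, the path k-g-f-d-a still connects them, so the edge is not a bridge.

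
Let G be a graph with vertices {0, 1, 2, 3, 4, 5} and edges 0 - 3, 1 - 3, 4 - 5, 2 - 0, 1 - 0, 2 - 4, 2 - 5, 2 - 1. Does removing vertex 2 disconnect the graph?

Deleting 2 raises the number of components from 1 to 2, so 2 is a cut vertex.

Yes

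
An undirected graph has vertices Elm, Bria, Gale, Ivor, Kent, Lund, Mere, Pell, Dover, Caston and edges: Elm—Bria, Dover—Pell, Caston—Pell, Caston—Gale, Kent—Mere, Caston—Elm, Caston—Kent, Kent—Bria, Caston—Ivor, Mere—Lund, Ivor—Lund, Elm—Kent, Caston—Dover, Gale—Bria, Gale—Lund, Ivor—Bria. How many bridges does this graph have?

The edges on the cycle Caston-Dover-Pell-Caston are not bridges since each lies on that cycle.
Every edge lies on some cycle, so there are no bridges.

0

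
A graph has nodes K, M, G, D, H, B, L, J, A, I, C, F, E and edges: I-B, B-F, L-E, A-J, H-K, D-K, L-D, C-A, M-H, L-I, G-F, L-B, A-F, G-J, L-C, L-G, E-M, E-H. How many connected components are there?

Starting from A we can reach A, B, C, D, E, F, G, H, I, J, K, L, M. That is one component of size 13.
Total: 1 component.

1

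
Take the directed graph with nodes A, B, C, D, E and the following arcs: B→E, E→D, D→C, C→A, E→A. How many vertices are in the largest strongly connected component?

1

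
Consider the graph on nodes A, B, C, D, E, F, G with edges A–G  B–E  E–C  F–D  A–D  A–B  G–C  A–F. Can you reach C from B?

Yes

From B we can reach A, B, C, D, E, F, G, which includes C.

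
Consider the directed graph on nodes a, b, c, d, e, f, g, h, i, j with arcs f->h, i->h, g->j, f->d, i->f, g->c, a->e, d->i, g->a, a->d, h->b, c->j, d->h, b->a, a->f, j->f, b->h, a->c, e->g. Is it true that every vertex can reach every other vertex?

Yes

From d we can reach every vertex (a, b, c, d, e, f, g, h, i, j), and every vertex can reach d (a, b, c, d, e, f, g, h, i, j). So the whole graph is one strongly connected component.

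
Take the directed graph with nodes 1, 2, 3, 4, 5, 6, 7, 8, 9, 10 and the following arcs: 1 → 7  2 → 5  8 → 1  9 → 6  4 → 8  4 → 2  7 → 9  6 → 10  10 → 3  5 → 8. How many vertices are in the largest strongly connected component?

1

{1} is an SCC by itself.
{8} is an SCC by itself.
{2} is an SCC by itself.
{3} is an SCC by itself.
{9} is an SCC by itself.
(and 5 more singleton SCCs)
The largest has 1 vertex.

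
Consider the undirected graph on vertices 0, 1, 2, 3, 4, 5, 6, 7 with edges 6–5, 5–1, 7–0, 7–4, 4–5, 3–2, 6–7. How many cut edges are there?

The edges on the cycle 6-7-4-5-6 are not bridges since each lies on that cycle.
But removing 3–2 disconnects 3 from 2; removing 7–0 disconnects 7 from 0; removing 5–1 disconnects 5 from 1 — these are bridges.
That makes 3 bridges.

3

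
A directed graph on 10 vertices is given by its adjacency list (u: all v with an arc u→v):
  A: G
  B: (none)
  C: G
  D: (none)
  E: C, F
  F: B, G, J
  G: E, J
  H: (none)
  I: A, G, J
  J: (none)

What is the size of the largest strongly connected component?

4

{C, E, F, G} are all mutually reachable — one SCC of size 4.
{B} is an SCC by itself.
{H} is an SCC by itself.
{I} is an SCC by itself.
{A} is an SCC by itself.
(and 2 more singleton SCCs)
The largest has 4 vertices.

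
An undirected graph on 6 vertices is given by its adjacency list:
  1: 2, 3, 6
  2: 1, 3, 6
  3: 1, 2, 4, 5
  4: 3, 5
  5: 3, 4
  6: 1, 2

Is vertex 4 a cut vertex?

Deleting 4 leaves 1 component (was 1) (its neighbors 3, 5 remain connected to each other), so 4 is not a cut vertex.

No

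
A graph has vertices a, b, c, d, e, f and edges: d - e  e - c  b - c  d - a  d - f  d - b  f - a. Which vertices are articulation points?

Removing d increases the component count from 1 to 2, so d is a cut vertex.
By contrast removing f leaves 1 component; it is not a cut vertex. No other vertex is a cut vertex either.

d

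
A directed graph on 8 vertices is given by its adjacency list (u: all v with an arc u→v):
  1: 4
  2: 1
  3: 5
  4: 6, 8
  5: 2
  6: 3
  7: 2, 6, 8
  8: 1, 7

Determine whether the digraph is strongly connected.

Yes

From 7 we can reach every vertex (1, 2, 3, 4, 5, 6, 7, 8), and every vertex can reach 7 (1, 2, 3, 4, 5, 6, 7, 8). So the whole graph is one strongly connected component.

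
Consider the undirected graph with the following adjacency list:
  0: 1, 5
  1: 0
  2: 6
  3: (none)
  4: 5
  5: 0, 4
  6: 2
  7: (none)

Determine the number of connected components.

7 is isolated — a component by itself.
3 is isolated — a component by itself.
Starting from 2 we can reach 2, 6. That is one component of size 2.
Starting from 0 we can reach 0, 1, 4, 5. That is one component of size 4.
Total: 4 components.

4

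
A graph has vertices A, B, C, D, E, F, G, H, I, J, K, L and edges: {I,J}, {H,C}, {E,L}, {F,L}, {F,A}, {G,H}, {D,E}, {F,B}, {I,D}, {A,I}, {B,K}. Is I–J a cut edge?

Yes

Removing I–J leaves no path between I and J: the component count goes from 2 to 3. So it is a bridge.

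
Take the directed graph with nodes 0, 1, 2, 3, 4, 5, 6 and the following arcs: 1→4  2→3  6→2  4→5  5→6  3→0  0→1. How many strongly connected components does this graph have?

{0, 1, 2, 3, 4, 5, 6} are all mutually reachable — one SCC of size 7.
That gives 1 strongly connected component.

1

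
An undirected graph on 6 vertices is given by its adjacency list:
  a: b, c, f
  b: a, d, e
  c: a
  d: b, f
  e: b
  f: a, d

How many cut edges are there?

2

The edges on the cycle a-b-d-f-a are not bridges since each lies on that cycle.
But removing b-e disconnects b from e; removing a-c disconnects a from c — these are bridges.
That makes 2 bridges.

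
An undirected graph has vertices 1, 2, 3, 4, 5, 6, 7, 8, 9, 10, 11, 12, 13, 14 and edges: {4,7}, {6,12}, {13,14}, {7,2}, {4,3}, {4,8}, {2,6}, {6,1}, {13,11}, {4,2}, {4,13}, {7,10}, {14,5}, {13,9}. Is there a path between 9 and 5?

From 9 we can reach 1, 2, 3, 4, 5, 6, 7, 8, 9, 10, 11, 12, 13, 14, which includes 5.

Yes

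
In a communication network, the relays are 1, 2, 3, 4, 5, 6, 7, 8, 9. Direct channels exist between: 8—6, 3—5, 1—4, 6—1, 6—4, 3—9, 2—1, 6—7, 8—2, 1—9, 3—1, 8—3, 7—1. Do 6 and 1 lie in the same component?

Yes

From 6 we can reach 1, 2, 3, 4, 5, 6, 7, 8, 9, which includes 1.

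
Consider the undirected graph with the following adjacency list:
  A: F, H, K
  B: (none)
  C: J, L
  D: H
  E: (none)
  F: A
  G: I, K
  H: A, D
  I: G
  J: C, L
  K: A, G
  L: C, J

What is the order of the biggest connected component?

7

E is isolated — a component by itself.
B is isolated — a component by itself.
Starting from C we can reach C, J, L. That is one component of size 3.
Starting from A we can reach A, D, F, G, H, I, K. That is one component of size 7.
The largest has 7 vertices.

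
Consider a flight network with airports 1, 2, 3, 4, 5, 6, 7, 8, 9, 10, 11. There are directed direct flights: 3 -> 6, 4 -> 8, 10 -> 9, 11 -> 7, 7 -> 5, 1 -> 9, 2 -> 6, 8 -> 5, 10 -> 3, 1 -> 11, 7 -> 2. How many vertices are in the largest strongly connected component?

1

{6} is an SCC by itself.
{7} is an SCC by itself.
{1} is an SCC by itself.
{11} is an SCC by itself.
{3} is an SCC by itself.
(and 6 more singleton SCCs)
The largest has 1 vertex.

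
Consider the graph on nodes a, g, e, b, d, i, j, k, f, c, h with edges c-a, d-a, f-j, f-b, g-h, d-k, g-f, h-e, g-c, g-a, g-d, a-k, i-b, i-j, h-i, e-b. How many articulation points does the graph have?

1

Removing g increases the component count from 1 to 2, so g is a cut vertex.
By contrast removing k leaves 1 component; it is not a cut vertex. No other vertex is a cut vertex either.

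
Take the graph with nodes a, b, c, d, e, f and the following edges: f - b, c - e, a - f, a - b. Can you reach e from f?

No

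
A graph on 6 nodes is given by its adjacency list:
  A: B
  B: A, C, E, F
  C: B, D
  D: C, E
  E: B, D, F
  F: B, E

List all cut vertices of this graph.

B

Removing B increases the component count from 1 to 2, so B is a cut vertex.
By contrast removing D leaves 1 component; it is not a cut vertex. No other vertex is a cut vertex either.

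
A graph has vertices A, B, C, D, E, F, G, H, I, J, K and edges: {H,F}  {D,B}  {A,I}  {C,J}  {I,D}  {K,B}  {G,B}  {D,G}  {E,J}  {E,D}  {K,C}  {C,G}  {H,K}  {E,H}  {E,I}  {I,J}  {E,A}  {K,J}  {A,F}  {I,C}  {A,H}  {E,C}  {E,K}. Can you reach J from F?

From F we can reach A, B, C, D, E, F, G, H, I, J, K, which includes J.

Yes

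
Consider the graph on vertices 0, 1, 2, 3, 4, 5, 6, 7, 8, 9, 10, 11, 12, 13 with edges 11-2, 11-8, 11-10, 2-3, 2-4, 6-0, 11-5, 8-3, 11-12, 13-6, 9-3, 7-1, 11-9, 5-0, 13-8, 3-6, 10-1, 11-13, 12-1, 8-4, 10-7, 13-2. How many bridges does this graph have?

The edges on the cycle 10-7-1-10 are not bridges since each lies on that cycle.
Every edge lies on some cycle, so there are no bridges.

0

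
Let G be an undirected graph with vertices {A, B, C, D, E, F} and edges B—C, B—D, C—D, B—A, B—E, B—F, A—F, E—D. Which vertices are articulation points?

Removing B increases the component count from 1 to 2, so B is a cut vertex.
By contrast removing D leaves 1 component; it is not a cut vertex. No other vertex is a cut vertex either.

B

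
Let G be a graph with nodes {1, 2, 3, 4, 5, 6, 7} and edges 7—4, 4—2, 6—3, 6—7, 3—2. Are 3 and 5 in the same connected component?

The component containing 3 is {2, 3, 4, 6, 7}, and 5 is not in it.

No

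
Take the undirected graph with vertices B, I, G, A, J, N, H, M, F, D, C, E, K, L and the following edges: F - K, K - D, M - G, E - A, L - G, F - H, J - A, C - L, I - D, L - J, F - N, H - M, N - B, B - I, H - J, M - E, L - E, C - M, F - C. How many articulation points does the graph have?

1

Removing F increases the component count from 1 to 2, so F is a cut vertex.
By contrast removing A leaves 1 component; it is not a cut vertex. No other vertex is a cut vertex either.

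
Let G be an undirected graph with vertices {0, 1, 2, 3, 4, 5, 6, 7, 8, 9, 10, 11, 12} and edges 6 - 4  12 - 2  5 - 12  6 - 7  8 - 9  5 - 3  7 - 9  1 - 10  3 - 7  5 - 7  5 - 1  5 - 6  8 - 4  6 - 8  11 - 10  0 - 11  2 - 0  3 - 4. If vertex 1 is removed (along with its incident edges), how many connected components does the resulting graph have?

1

With 1 gone, the remaining components are: {0, 2, 3, 4, 5, 6, 7, 8, 9, 10, 11, 12}.
That is 1 component.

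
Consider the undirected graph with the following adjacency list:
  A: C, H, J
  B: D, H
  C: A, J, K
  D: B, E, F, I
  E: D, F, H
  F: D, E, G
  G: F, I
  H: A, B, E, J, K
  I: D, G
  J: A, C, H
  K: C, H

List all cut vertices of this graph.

H

Removing H increases the component count from 1 to 2, so H is a cut vertex.
By contrast removing B leaves 1 component; it is not a cut vertex. No other vertex is a cut vertex either.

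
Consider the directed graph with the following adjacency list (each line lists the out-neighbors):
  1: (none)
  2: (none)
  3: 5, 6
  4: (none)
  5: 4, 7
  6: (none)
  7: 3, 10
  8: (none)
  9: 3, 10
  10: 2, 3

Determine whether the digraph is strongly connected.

No

There is no directed path from 8 to 5, so the graph is not strongly connected.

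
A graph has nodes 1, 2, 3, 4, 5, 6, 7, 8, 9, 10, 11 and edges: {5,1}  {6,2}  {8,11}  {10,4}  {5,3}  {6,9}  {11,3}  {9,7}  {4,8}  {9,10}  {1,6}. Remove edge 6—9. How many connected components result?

6 and 9 are still connected via 6-1-5-3-11-8-4-10-9, so the component count stays at 1.

1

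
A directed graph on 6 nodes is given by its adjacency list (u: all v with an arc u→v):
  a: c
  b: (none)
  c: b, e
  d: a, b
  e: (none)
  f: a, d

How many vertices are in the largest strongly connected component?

1

{a} is an SCC by itself.
{e} is an SCC by itself.
{c} is an SCC by itself.
{d} is an SCC by itself.
{b} is an SCC by itself.
(and 1 more singleton SCC)
The largest has 1 vertex.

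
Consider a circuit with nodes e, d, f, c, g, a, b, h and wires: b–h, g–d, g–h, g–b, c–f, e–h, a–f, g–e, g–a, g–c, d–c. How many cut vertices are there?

1

Removing g increases the component count from 1 to 2, so g is a cut vertex.
By contrast removing c leaves 1 component; it is not a cut vertex. No other vertex is a cut vertex either.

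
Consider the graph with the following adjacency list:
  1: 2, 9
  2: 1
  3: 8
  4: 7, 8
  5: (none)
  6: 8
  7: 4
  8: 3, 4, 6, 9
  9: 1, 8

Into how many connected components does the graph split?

2

5 is isolated — a component by itself.
Starting from 1 we can reach 1, 2, 3, 4, 6, 7, 8, 9. That is one component of size 8.
Total: 2 components.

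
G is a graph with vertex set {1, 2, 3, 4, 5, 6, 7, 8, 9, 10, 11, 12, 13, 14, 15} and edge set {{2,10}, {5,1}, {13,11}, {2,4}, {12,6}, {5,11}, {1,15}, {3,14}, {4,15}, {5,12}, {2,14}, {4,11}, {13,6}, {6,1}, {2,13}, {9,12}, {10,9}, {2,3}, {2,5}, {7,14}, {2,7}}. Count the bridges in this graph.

The edges on the cycle 2-10-9-12-6-13-2 are not bridges since each lies on that cycle.
Every edge lies on some cycle, so there are no bridges.

0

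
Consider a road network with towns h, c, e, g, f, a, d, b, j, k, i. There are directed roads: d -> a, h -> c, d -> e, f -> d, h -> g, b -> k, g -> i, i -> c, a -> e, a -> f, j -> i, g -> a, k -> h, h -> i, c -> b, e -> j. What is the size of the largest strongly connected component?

11

{a, b, c, d, e, f, g, h, i, j, k} are all mutually reachable — one SCC of size 11.
The largest has 11 vertices.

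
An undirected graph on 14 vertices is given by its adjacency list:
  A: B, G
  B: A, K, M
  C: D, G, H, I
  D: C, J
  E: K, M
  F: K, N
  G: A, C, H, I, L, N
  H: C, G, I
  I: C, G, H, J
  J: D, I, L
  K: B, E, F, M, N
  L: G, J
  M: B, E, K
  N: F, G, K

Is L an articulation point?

Deleting L leaves 1 component (was 1) (its neighbors G, J remain connected to each other), so L is not a cut vertex.

No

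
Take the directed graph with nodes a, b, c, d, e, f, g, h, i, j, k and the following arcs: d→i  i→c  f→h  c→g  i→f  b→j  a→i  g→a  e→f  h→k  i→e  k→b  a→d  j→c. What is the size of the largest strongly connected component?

{a, b, c, d, e, f, g, h, i, j, k} are all mutually reachable — one SCC of size 11.
The largest has 11 vertices.

11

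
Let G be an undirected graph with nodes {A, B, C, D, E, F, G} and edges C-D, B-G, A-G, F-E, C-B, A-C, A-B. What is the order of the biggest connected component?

Starting from E we can reach E, F. That is one component of size 2.
Starting from A we can reach A, B, C, D, G. That is one component of size 5.
The largest has 5 vertices.

5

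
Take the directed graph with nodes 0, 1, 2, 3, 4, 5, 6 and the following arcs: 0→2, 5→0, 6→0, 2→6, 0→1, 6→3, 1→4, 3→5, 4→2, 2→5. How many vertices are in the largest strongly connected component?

7

{0, 1, 2, 3, 4, 5, 6} are all mutually reachable — one SCC of size 7.
The largest has 7 vertices.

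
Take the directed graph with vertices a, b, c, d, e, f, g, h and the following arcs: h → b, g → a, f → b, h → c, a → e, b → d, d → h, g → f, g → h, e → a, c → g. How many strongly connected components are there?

{b, c, d, f, g, h} are all mutually reachable — one SCC of size 6.
{a, e} are all mutually reachable — one SCC of size 2.
That gives 2 strongly connected components.

2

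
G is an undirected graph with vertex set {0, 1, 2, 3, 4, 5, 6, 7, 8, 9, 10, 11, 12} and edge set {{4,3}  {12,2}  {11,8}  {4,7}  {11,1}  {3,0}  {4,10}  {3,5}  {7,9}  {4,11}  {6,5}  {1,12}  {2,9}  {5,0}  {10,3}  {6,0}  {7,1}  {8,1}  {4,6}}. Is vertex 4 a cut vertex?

Yes

Deleting 4 raises the number of components from 1 to 2, so 4 is a cut vertex.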